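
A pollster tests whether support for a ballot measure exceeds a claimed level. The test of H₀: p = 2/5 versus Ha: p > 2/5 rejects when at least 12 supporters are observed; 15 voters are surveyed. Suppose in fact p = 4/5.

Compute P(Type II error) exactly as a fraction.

10737240461/30517578125

A Type II error is failing to reject when Ha holds: with p = 4/5, β = P(S ≤ 11).
Adding the binomial probabilities P(S=0)+…+P(S=11) at p = 4/5 gives 10737240461/30517578125.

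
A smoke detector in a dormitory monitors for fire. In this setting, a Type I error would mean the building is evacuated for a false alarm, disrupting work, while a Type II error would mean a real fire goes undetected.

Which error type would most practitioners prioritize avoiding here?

Type II error

The Type II consequence (a real fire goes undetected) is more severe than the Type I consequence (the building is evacuated for a false alarm, disrupting work).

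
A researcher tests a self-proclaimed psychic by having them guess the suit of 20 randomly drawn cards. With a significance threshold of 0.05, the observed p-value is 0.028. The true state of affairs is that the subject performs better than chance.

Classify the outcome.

No error (correct decision).

The conventional null hypothesis is that the subject is guessing at random (p = 1/4).
Since p = 0.028 < α = 0.05, H₀ is rejected.
H₀ is false (actually the subject performs better than chance).
The decision matches the true state — no error.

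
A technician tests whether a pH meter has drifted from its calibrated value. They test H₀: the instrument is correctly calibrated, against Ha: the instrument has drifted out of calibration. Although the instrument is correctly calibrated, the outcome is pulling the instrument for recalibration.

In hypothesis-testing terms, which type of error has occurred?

Type I error

'Pulling the instrument for recalibration' corresponds to rejecting H₀.
H₀ was rejected but H₀ is true — a Type I error (false positive).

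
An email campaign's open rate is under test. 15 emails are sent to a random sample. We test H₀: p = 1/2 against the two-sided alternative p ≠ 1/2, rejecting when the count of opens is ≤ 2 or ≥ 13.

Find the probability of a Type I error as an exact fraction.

121/16384

The significance level is the null-hypothesis probability of the rejection region {≤2} ∪ {≥13}.
Each tail has probability (1 + 15 + 105)/32768; doubling gives α = 242/32768 = 121/16384.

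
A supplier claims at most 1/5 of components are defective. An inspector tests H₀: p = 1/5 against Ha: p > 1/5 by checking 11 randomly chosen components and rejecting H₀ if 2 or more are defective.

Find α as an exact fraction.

α = P(reject H₀ | H₀ true) = P(K ≥ 2 | p = 1/5), K ~ Binomial(11, 1/5).
α = 1 − P(K ≤ 1) = 1 − 3145728/9765625 = 6619897/9765625.

6619897/9765625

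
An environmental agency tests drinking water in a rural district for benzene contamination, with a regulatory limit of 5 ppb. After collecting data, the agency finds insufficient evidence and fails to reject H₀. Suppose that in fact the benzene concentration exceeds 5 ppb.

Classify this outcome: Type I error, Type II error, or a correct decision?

The conventional null hypothesis here is that the benzene concentration is at or below 5 ppb (safe).
H₀ was not rejected, but H₀ is actually false.
Failing to reject a false null hypothesis is a Type II error (false negative).

Type II error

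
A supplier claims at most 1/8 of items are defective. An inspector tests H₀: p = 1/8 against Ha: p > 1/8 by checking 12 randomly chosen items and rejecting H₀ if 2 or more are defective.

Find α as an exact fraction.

α = P(reject H₀ | H₀ true) = P(Y ≥ 2 | p = 1/8), Y ~ Binomial(12, 1/8).
Computing the lower-tail complement: 1 − 37569208117/68719476736 = 31150268619/68719476736.

31150268619/68719476736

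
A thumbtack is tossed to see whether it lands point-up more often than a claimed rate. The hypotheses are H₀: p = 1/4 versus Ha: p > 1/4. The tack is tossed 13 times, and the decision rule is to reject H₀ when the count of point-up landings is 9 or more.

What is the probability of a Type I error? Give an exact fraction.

α = P(reject H₀ | H₀ true) = P(K ≥ 9 | p = 1/4), with K ~ Binomial(13, 1/4).
Summing C(13,j)(1/4)^j(3/4)^{13−j} for j = 9,…,13 gives 66379/67108864.

66379/67108864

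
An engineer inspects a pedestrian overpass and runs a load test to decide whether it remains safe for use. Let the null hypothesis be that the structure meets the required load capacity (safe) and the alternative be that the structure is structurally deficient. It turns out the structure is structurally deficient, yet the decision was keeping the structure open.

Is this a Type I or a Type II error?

Type II error

'Keeping the structure open' corresponds to failing to reject H₀.
H₀ was not rejected but H₀ is false — a Type II error (false negative).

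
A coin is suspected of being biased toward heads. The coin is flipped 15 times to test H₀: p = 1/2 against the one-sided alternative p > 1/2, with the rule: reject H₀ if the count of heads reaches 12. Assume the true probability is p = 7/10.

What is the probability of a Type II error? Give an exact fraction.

A Type II error is failing to reject when Ha holds: with p = 7/10, β = P(Y ≤ 11).
Summing C(15,j)·(7/10)^j·(3/10)^{15-j} for j = 0..11 gives 87891509014119/125000000000000.

87891509014119/125000000000000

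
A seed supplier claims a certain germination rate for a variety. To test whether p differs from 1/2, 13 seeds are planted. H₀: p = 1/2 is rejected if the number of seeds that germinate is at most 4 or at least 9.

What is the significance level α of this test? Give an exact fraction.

1093/4096

The significance level is the null-hypothesis probability of the rejection region {≤4} ∪ {≥9}.
By symmetry, α = 2·P(X ≤ 4) = 2·(1 + 13 + 78 + 286 + 715)/8192 = 2186/8192 = 1093/4096.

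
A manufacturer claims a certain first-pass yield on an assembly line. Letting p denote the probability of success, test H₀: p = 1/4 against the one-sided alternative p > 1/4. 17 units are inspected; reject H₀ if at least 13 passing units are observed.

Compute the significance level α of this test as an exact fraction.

3319/268435456

Under H₀, X ~ Binomial(17, 1/4), and α = P(X ≥ 13).
Summing C(17,j)(1/4)^j(3/4)^{17−j} for j = 13,…,17 gives 3319/268435456.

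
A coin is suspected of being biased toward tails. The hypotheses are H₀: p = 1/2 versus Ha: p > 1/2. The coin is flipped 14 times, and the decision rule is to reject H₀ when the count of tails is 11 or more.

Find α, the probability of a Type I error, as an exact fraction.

235/8192

α = P(reject H₀ | H₀ true) = P(X ≥ 11 | p = 1/2), with X ~ Binomial(14, 1/2).
P(X ≥ 11) = [C(14,11) + C(14,12) + C(14,13) + C(14,14)] / 2^14 = (364 + 91 + 14 + 1) / 16384 = 470/16384 = 235/8192.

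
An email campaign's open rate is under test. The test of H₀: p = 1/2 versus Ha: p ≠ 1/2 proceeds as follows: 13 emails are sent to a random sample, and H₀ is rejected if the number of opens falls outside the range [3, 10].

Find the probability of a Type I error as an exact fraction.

The significance level is the null-hypothesis probability of the rejection region {≤2} ∪ {≥11}.
Each tail has probability (1 + 13 + 78)/8192; doubling gives α = 184/8192 = 23/1024.

23/1024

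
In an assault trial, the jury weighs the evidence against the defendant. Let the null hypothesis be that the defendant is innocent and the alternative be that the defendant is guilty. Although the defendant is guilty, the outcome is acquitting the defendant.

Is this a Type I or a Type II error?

Type II error

'Acquitting the defendant' corresponds to failing to reject H₀.
H₀ was not rejected but H₀ is false — a Type II error (false negative).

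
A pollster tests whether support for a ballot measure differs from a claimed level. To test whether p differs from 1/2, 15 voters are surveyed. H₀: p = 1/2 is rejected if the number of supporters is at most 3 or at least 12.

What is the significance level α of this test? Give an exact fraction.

9/256

Under H₀, S ~ Binomial(15, 1/2); α is the probability of landing in either tail, P(S ≤ 3) + P(S ≥ 12).
Each tail has probability (1 + 15 + 105 + 455)/32768; doubling gives α = 1152/32768 = 9/256.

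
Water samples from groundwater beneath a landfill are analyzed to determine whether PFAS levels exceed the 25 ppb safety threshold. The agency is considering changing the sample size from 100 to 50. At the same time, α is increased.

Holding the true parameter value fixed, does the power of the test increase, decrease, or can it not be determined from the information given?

Cannot be determined from the information given.

The first change alone would make β increase; the second alone would make β decrease. Which effect dominates depends on the magnitudes, which are not given.
Since power = 1 − β, the effect on power is likewise indeterminate.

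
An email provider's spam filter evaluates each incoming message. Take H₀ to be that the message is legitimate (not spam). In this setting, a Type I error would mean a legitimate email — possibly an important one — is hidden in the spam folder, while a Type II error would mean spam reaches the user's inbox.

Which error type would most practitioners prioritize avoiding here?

Type I error

The Type I consequence (a legitimate email — possibly an important one — is hidden in the spam folder) is more severe than the Type II consequence (spam reaches the user's inbox).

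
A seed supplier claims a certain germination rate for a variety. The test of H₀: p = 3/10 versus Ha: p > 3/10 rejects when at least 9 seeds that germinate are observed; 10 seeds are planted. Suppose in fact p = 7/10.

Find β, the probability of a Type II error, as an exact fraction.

Under the alternative p = 7/10, K ~ Binomial(10, 7/10); β is the probability the test does not reject, P(K < 9).
Equivalently, β = 1 − P(K ≥ 9) = 8506916541/10000000000.

8506916541/10000000000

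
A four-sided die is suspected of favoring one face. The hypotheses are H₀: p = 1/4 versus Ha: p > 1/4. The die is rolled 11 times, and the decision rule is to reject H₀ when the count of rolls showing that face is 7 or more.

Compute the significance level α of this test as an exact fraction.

Under H₀, Y ~ Binomial(11, 1/4), and α = P(Y ≥ 7).
Adding the binomial terms for j = 7 through 11 with p = 1/4 yields 15857/2097152.

15857/2097152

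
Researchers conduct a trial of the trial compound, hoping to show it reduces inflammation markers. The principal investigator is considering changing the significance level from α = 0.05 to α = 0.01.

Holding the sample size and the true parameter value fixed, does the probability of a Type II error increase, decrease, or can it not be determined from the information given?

A smaller α moves the rejection region further into the tail. With the alternative true, more outcomes now fall outside the rejection region, so failing to reject becomes more likely.

It increases.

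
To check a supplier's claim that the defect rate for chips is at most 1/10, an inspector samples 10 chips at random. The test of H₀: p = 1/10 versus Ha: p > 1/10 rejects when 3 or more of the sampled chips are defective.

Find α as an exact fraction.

The significance level is the probability, assuming p = 1/10, of seeing 3 or more defectives in 10 draws.
Computing the lower-tail complement: 1 − 1162261467/1250000000 = 87738533/1250000000.

87738533/1250000000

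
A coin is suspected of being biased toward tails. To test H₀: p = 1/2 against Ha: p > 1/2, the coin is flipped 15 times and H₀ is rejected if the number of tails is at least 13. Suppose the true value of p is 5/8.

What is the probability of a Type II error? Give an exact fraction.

33725631854457/35184372088832

Under the alternative p = 5/8, K ~ Binomial(15, 5/8); β is the probability the test does not reject, P(K < 13).
Summing C(15,j)·(5/8)^j·(3/8)^{15-j} for j = 0..12 gives 33725631854457/35184372088832.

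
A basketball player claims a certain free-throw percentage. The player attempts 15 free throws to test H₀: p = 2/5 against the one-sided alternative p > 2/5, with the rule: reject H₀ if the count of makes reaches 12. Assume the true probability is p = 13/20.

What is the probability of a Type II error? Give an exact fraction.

Under the alternative p = 13/20, S ~ Binomial(15, 13/20); β is the probability the test does not reject, P(S < 12).
Summing C(15,j)·(13/20)^j·(7/20)^{15-j} for j = 0..11 gives 6777270377107586237/8192000000000000000.

6777270377107586237/8192000000000000000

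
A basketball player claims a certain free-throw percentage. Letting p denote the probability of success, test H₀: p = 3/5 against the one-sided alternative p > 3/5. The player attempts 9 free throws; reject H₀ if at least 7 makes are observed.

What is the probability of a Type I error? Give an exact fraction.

The Type I error probability is α = P(S ≥ 7) computed under H₀, where S ~ Binomial(9, 3/5).
Adding the binomial terms for j = 7 through 9 with p = 3/5 yields 452709/1953125.

452709/1953125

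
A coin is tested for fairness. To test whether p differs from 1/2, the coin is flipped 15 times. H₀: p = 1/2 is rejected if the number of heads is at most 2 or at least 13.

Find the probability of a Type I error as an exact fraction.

121/16384

The significance level is the null-hypothesis probability of the rejection region {≤2} ∪ {≥13}.
Each tail has probability (1 + 15 + 105)/32768; doubling gives α = 242/32768 = 121/16384.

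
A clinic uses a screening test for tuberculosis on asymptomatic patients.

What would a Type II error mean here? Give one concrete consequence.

With the conventional null hypothesis that the patient does not have tuberculosis:
A Type II error is failing to reject H₀ when H₀ is false.
Here that means clearing the patient as negative when actually the patient has tuberculosis.

A Type II error would mean concluding that the patient does not have tuberculosis (or at least failing to establish that the patient has tuberculosis) when in fact the patient has tuberculosis. Consequence: a patient with tuberculosis is told they are healthy and receives no treatment.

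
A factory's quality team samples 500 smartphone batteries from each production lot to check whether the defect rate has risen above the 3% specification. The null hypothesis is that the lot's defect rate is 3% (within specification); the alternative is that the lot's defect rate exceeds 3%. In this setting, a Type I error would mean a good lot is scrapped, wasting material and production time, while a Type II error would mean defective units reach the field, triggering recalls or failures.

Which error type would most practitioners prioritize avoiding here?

Type II error

The Type II consequence (defective units reach the field, triggering recalls or failures) is more severe than the Type I consequence (a good lot is scrapped, wasting material and production time).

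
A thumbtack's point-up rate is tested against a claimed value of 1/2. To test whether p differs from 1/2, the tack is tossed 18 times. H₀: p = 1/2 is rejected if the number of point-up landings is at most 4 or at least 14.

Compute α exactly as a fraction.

253/8192

α = P(X ≤ 4 or X ≥ 14 | p = 1/2), X ~ Binomial(18, 1/2).
Each tail has probability (1 + 18 + 153 + 816 + 3060)/262144; doubling gives α = 8096/262144 = 253/8192.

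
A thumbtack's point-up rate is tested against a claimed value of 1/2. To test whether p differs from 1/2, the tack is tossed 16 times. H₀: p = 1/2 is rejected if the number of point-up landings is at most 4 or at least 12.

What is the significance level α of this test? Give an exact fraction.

2517/32768

The significance level is the null-hypothesis probability of the rejection region {≤4} ∪ {≥12}.
By symmetry, α = 2·P(X ≤ 4) = 2·(1 + 16 + 120 + 560 + 1820)/65536 = 5034/65536 = 2517/32768.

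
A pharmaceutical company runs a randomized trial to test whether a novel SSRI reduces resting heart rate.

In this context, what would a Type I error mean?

A Type I error would mean concluding that the drug reduces resting heart rate when in fact the drug has no effect on resting heart rate.

With the conventional null hypothesis that the drug has no effect on resting heart rate:
A Type I error is rejecting H₀ when H₀ is true.
Here that means concluding that the drug is effective when actually the drug has no effect on resting heart rate.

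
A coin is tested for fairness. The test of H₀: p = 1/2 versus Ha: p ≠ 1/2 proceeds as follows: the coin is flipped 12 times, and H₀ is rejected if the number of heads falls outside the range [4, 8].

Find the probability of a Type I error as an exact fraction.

299/2048

The significance level is the null-hypothesis probability of the rejection region {≤3} ∪ {≥9}.
Each tail has probability (1 + 12 + 66 + 220)/4096; doubling gives α = 598/4096 = 299/2048.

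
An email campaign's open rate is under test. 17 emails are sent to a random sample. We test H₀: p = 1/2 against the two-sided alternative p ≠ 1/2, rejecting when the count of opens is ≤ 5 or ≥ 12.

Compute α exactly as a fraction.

4701/32768

α = P(Y ≤ 5 or Y ≥ 12 | p = 1/2), Y ~ Binomial(17, 1/2).
The two tails are symmetric, so α = 2·(1 + 17 + 136 + 680 + 2380 + 6188)/2^17 = 18804/131072 = 4701/32768.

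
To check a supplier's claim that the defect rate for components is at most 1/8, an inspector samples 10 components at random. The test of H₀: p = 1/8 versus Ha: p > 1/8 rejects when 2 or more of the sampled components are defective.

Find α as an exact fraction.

Under H₀, X ~ Binomial(10, 1/8); the Type I error rate is P(X ≥ 2).
Computing the lower-tail complement: 1 − 686011319/1073741824 = 387730505/1073741824.

387730505/1073741824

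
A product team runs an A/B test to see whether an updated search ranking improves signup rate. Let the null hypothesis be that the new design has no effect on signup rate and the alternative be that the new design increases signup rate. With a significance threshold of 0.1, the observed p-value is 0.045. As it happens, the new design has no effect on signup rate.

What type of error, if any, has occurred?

Since p = 0.045 < α = 0.1, H₀ is rejected.
H₀ is true (actually the new design has no effect on signup rate).
Rejecting a true H₀ is a Type I error.

Type I error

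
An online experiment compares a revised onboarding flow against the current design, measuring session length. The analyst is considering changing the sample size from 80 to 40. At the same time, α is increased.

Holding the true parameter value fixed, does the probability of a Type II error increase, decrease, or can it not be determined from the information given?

Cannot be determined from the information given.

The first change alone would make β increase; the second alone would make β decrease. Which effect dominates depends on the magnitudes, which are not given.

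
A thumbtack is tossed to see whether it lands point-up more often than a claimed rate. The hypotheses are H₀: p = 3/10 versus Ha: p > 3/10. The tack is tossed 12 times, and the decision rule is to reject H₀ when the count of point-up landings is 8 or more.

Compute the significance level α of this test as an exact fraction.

α = P(reject H₀ | H₀ true) = P(Y ≥ 8 | p = 3/10), with Y ~ Binomial(12, 3/10).
Summing C(12,j)(3/10)^j(7/10)^{12−j} for j = 8,…,12 gives 948937113/100000000000.

948937113/100000000000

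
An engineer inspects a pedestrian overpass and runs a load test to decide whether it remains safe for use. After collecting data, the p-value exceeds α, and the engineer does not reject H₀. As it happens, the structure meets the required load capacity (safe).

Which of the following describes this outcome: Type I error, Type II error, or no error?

Neither — the decision is correct.

The conventional null hypothesis here is that the structure meets the required load capacity (safe).
The test retained a true H₀ — the decision matches the true state.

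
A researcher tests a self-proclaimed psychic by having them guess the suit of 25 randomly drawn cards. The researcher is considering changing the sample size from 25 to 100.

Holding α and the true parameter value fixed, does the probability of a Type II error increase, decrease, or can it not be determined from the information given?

It decreases.

Increasing n separates the H₀ and Ha sampling distributions, so under Ha fewer outcomes land in the acceptance region.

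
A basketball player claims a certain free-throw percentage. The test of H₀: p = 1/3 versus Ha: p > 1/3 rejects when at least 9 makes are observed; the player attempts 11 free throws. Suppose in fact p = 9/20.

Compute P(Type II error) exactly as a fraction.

β = P(fail to reject H₀ | Ha true) = P(Y ≤ 8 | p = 9/20), Y ~ Binomial(11, 9/20).
Adding the binomial probabilities P(Y=0)+…+P(Y=8) at p = 9/20 gives 8070737386943/8192000000000.

8070737386943/8192000000000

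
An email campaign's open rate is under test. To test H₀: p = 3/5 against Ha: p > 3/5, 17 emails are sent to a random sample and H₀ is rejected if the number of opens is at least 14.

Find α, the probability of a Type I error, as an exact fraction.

7083577089/152587890625

Under H₀, S ~ Binomial(17, 3/5), and α = P(S ≥ 14).
P(S ≥ 14) = Σ_{j=14}^{17} C(17,j)·(3/5)^j·(2/5)^{17-j} = 7083577089/152587890625.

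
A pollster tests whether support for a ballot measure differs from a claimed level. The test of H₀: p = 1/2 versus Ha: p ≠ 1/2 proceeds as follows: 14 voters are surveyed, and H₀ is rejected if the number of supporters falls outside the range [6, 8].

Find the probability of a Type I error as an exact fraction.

The significance level is the null-hypothesis probability of the rejection region {≤5} ∪ {≥9}.
Each tail has probability (1 + 14 + 91 + 364 + 1001 + 2002)/16384; doubling gives α = 6946/16384 = 3473/8192.

3473/8192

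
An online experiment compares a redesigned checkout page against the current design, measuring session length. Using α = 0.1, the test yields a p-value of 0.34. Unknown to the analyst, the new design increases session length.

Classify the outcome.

The conventional null hypothesis is that the new design has no effect on session length.
Since p = 0.34 ≥ α = 0.1, H₀ is not rejected.
H₀ is false (actually the new design increases session length).
Failing to reject a false H₀ is a Type II error.

Type II error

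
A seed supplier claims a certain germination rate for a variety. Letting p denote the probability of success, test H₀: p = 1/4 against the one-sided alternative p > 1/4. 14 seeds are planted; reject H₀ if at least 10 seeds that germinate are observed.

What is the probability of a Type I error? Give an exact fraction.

The Type I error probability is α = P(X ≥ 10) computed under H₀, where X ~ Binomial(14, 1/4).
P(X ≥ 10) = Σ_{j=10}^{14} C(14,j)·(1/4)^j·(3/4)^{14-j} = 91771/268435456.

91771/268435456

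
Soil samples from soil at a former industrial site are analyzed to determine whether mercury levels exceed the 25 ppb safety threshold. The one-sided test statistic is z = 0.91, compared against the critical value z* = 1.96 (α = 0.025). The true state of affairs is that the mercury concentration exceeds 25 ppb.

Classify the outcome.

Type II error

The conventional null hypothesis is that the mercury concentration is at or below 25 ppb (safe).
Since z = 0.91 ≤ z* = 1.96, H₀ is not rejected.
H₀ is false (actually the mercury concentration exceeds 25 ppb).
Failing to reject a false H₀ is a Type II error.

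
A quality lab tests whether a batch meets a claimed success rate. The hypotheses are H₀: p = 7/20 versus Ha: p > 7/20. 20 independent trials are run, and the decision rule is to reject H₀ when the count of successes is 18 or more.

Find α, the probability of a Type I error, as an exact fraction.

55331865643399146571/104857600000000000000000000

The Type I error probability is α = P(Y ≥ 18) computed under H₀, where Y ~ Binomial(20, 7/20).
Summing C(20,j)(7/20)^j(13/20)^{20−j} for j = 18,…,20 gives 55331865643399146571/104857600000000000000000000.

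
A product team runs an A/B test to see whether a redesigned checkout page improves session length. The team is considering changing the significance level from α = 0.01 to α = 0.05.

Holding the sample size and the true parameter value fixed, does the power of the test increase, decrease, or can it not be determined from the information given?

Relaxing α lowers the evidence threshold; under Ha, outcomes that previously fell short now trigger rejection.
Since power = 1 − β and β decreases, power increases.

It increases.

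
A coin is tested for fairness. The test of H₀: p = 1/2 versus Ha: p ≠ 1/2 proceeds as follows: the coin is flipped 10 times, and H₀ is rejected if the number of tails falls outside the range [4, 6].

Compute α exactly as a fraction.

Under H₀, K ~ Binomial(10, 1/2); α is the probability of landing in either tail, P(K ≤ 3) + P(K ≥ 7).
The two tails are symmetric, so α = 2·(1 + 10 + 45 + 120)/2^10 = 352/1024 = 11/32.

11/32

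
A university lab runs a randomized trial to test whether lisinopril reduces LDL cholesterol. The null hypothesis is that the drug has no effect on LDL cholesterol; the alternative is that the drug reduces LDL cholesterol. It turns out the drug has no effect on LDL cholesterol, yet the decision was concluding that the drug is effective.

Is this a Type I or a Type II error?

'Concluding that the drug is effective' corresponds to rejecting H₀.
H₀ was rejected but H₀ is true — a Type I error (false positive).

Type I error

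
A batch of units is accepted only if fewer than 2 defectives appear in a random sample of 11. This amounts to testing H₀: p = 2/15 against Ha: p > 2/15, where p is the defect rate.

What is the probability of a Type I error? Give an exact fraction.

α = P(reject H₀ | H₀ true) = P(X ≥ 2 | p = 2/15), X ~ Binomial(11, 2/15).
Via the complement, α = 1 − Σ_{j=0}^{1} C(11,j)(2/15)^j(13/15)^{11-j} = 764941728932/1729951171875.

764941728932/1729951171875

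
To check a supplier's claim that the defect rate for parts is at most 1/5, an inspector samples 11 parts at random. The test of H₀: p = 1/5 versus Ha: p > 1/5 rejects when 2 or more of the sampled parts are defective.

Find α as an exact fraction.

6619897/9765625

α = P(reject H₀ | H₀ true) = P(X ≥ 2 | p = 1/5), X ~ Binomial(11, 1/5).
Computing the lower-tail complement: 1 − 3145728/9765625 = 6619897/9765625.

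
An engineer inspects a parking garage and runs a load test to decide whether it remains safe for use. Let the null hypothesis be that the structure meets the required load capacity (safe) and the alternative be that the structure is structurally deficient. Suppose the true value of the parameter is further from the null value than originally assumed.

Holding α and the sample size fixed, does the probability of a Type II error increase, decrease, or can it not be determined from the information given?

A larger true effect moves the Ha sampling distribution further from the H₀ critical value, making rejection more likely when Ha is true.

It decreases.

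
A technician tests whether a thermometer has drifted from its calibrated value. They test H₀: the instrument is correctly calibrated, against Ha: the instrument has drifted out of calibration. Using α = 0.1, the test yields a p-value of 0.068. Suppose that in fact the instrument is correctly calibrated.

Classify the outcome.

Since p = 0.068 < α = 0.1, H₀ is rejected.
H₀ is true (actually the instrument is correctly calibrated).
Rejecting a true H₀ is a Type I error.

Type I error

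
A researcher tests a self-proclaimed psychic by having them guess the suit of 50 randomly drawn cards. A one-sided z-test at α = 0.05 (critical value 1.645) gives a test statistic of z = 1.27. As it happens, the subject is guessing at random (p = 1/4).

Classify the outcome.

Neither — the decision is correct.

The conventional null hypothesis is that the subject is guessing at random (p = 1/4).
Since z = 1.27 ≤ z* = 1.645, H₀ is not rejected.
H₀ is true (actually the subject is guessing at random (p = 1/4)).
The decision matches the true state — no error.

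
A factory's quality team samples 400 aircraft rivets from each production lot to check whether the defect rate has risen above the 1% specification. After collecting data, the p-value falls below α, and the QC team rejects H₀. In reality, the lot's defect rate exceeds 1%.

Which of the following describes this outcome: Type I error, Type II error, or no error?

The conventional null hypothesis here is that the lot's defect rate is 1% (within specification).
The test rejected a false H₀ — the decision matches the true state.

No error — this is a correct decision.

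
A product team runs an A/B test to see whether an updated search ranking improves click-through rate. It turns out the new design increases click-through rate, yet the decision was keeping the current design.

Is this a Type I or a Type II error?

The null hypothesis here is that the new design has no effect on click-through rate.
'Keeping the current design' corresponds to failing to reject H₀.
H₀ was not rejected but H₀ is false — a Type II error (false negative).

Type II error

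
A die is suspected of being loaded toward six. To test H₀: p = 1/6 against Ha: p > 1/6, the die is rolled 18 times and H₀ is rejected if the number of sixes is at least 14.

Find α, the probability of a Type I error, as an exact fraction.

126151/6347497291776

Under H₀, Y ~ Binomial(18, 1/6), and α = P(Y ≥ 14).
P(Y ≥ 14) = Σ_{j=14}^{18} C(18,j)·(1/6)^j·(5/6)^{18-j} = 126151/6347497291776.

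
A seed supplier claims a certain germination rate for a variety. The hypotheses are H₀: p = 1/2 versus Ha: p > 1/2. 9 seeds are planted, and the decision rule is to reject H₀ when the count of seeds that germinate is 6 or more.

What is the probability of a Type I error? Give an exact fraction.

65/256

Under H₀, Y ~ Binomial(9, 1/2), and α = P(Y ≥ 6).
Summing the upper tail: (84 + 36 + 9 + 1) / 2^9 = 130/512 = 65/256.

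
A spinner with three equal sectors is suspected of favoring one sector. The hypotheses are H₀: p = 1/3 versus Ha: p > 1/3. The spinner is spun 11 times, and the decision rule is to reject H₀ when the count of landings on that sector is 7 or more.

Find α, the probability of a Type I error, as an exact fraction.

The Type I error probability is α = P(K ≥ 7) computed under H₀, where K ~ Binomial(11, 1/3).
Adding the binomial terms for j = 7 through 11 with p = 1/3 yields 2281/59049.

2281/59049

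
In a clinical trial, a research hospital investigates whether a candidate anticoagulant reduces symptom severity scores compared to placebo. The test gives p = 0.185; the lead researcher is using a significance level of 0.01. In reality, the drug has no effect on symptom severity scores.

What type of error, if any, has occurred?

The conventional null hypothesis is that the drug has no effect on symptom severity scores.
Since p = 0.185 ≥ α = 0.01, H₀ is not rejected.
H₀ is true (actually the drug has no effect on symptom severity scores).
The decision matches the true state — no error.

No error — this is a correct decision.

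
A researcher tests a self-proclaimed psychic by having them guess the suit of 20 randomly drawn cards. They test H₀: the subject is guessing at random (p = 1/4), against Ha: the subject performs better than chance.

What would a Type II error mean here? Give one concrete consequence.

A Type II error would mean concluding that the subject is guessing at random (p = 1/4) (or at least failing to establish that the subject performs better than chance) when in fact the subject performs better than chance. Consequence: genuine ability (if it existed) would go unrecognized.

A Type II error is failing to reject H₀ when H₀ is false.
Here that means concluding there is no evidence of ability when actually the subject performs better than chance.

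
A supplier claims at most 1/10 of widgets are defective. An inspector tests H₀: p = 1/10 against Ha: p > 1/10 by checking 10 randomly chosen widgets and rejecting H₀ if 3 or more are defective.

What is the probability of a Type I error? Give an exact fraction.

The significance level is the probability, assuming p = 1/10, of seeing 3 or more defectives in 10 draws.
Computing the lower-tail complement: 1 − 1162261467/1250000000 = 87738533/1250000000.

87738533/1250000000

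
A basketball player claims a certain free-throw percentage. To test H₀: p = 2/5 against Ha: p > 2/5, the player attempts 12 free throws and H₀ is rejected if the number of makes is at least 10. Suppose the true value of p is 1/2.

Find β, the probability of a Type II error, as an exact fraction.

4017/4096

Under the alternative p = 1/2, S ~ Binomial(12, 1/2); β is the probability the test does not reject, P(S < 10).
Adding the binomial probabilities P(S=0)+…+P(S=9) at p = 1/2 gives 4017/4096.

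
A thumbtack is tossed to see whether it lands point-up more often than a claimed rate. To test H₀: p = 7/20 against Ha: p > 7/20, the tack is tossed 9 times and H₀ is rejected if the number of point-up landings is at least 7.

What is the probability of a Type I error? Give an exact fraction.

Under H₀, S ~ Binomial(9, 7/20), and α = P(S ≥ 7).
Adding the binomial terms for j = 7 through 9 with p = 7/20 yields 715658867/64000000000.

715658867/64000000000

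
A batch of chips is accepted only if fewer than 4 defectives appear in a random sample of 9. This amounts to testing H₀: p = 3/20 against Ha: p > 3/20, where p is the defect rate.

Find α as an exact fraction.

α = P(reject H₀ | H₀ true) = P(X ≥ 4 | p = 3/20), X ~ Binomial(9, 3/20).
α = 1 − P(X ≤ 3) = 1 − 123656765987/128000000000 = 4343234013/128000000000.

4343234013/128000000000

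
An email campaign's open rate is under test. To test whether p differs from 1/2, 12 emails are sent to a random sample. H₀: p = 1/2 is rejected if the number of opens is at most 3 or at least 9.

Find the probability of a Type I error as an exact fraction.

α = P(Y ≤ 3 or Y ≥ 9 | p = 1/2), Y ~ Binomial(12, 1/2).
By symmetry, α = 2·P(Y ≤ 3) = 2·(1 + 12 + 66 + 220)/4096 = 598/4096 = 299/2048.

299/2048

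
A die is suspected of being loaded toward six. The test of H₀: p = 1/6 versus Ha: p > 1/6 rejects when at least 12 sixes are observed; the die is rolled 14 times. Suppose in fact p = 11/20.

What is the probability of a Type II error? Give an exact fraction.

β = P(fail to reject H₀ | Ha true) = P(S ≤ 11 | p = 11/20), S ~ Binomial(14, 11/20).
Adding the binomial probabilities P(S=0)+…+P(S=11) at p = 11/20 gives 805268516435735481/819200000000000000.

805268516435735481/819200000000000000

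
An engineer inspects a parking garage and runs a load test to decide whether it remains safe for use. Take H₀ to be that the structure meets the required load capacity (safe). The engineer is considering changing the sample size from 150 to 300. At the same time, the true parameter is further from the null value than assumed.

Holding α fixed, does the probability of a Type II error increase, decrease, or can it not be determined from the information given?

Increasing n separates the H₀ and Ha sampling distributions, so under Ha fewer outcomes land in the acceptance region. A bigger departure from H₀ is easier for the test to detect, so it fails to reject less often. Both changes push β in the same direction.

It decreases.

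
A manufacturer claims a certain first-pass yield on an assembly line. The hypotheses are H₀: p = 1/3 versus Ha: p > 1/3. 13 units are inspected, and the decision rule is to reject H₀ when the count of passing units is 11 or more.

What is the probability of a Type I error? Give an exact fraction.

113/531441

α = P(reject H₀ | H₀ true) = P(K ≥ 11 | p = 1/3), with K ~ Binomial(13, 1/3).
P(K ≥ 11) = Σ_{j=11}^{13} C(13,j)·(1/3)^j·(2/3)^{13-j} = 113/531441.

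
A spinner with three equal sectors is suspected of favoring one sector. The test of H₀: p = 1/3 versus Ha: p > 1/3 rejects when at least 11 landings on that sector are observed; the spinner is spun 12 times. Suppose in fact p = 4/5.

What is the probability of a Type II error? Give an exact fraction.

177031761/244140625

β = P(fail to reject H₀ | Ha true) = P(S ≤ 10 | p = 4/5), S ~ Binomial(12, 4/5).
Equivalently, β = 1 − P(S ≥ 11) = 177031761/244140625.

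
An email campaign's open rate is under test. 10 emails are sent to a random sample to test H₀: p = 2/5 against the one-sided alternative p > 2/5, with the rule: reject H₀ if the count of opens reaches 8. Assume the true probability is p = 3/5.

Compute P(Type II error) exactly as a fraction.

8131936/9765625

β = P(fail to reject H₀ | Ha true) = P(K ≤ 7 | p = 3/5), K ~ Binomial(10, 3/5).
Adding the binomial probabilities P(K=0)+…+P(K=7) at p = 3/5 gives 8131936/9765625.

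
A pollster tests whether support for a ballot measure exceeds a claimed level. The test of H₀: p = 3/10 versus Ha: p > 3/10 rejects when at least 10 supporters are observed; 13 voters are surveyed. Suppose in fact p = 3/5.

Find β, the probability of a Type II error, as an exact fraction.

Under the alternative p = 3/5, K ~ Binomial(13, 3/5); β is the probability the test does not reject, P(K < 10).
Equivalently, β = 1 − P(K ≥ 10) = 202983472/244140625.

202983472/244140625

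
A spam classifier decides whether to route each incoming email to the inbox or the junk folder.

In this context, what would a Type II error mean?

A Type II error would mean concluding that the message is legitimate (not spam) (or at least failing to establish that the message is spam) when in fact the message is spam.

With the conventional null hypothesis that the message is legitimate (not spam):
A Type II error is failing to reject H₀ when H₀ is false.
Here that means delivering the message to the inbox when actually the message is spam.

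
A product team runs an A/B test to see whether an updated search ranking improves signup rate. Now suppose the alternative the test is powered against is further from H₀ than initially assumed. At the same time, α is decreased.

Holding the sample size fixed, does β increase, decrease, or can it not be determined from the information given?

The first change alone would make β decrease; the second alone would make β increase. Which effect dominates depends on the magnitudes, which are not given.

Cannot be determined from the information given.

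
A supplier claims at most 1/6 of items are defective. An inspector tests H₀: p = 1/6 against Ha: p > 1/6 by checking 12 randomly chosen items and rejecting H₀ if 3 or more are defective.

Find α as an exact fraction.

α = P(reject H₀ | H₀ true) = P(K ≥ 3 | p = 1/6), K ~ Binomial(12, 1/6).
Via the complement, α = 1 − Σ_{j=0}^{2} C(12,j)(1/6)^j(5/6)^{12-j} = 702172961/2176782336.

702172961/2176782336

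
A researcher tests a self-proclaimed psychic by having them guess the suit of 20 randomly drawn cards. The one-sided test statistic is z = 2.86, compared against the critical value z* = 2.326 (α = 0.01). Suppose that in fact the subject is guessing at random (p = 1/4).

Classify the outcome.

Type I error

The conventional null hypothesis is that the subject is guessing at random (p = 1/4).
Since z = 2.86 > z* = 2.326, H₀ is rejected.
H₀ is true (actually the subject is guessing at random (p = 1/4)).
Rejecting a true H₀ is a Type I error.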